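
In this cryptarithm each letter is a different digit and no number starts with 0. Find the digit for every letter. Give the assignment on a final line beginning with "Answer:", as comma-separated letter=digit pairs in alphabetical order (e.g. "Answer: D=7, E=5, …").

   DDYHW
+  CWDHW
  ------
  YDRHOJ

Step 1. [col 1: W + W ≡ J (mod 10)] no forcing yet in column 1 (carry-in 0); J=6 is free and consistent — try it. So J=6.
Step 2. [Y] Y is the leading digit of a 6-digit sum of two 5-digit numbers; the final carry is exactly 1, so Y=1.
Step 3. [col 1: W + W ≡ J (mod 10)] column 1 (W + W ≡ J (mod 10), carry-in 0) doesn't pin W yet; pick W=8 and continue. So W=8.
Step 4. [col 2: H + H ≡ O (mod 10)] no forcing yet in column 2 (carry-in 1); O=7 is free and consistent — try it, so O=7.
Step 5. [col 2: H + H ≡ O (mod 10)] column 2: given O=7, carry-in 1, and digits 1,6,7,8 already taken and all letters distinct, H+H≡O (mod 10) forces H=3 ⇒ H=3.
Step 6. [col 3: Y + D ≡ H (mod 10)] column 3 reads Y+D+carry(0)=H with Y=1, H=3; with digits 1,3,6,7,8 already taken and all letters distinct, the only value for D is 2. So D=2.
Step 7. [col 4: D + W ≡ R (mod 10)] from column 4 (D=2, W=8, carry-in 0, digits 1,2,3,6,7,8 already taken and all letters distinct): R must equal 0, so R=0.
Step 8. [col 5: D + C ≡ D (mod 10)] column 5 reads D+C+carry(1)=D with D=2; with digits 0,1,2,3,6,7,8 already taken and all letters distinct, the only value for C is 9, so C=9.

Answer: C=9, D=2, H=3, J=6, O=7, R=0, W=8, Y=1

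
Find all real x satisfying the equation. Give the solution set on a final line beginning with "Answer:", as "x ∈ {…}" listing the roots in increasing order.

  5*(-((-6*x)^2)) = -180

Step 1. [5*(-((-6*x)^2)) = -180] 5·(inner) — divide through by 5, so div: -((-6*x)^2) = -36.
Step 2. [-((-6*x)^2) = -36] flip signs both sides, so neg: (-6*x)^2 = 36.
Step 3. [(-6*x)^2 = 36] LHS squared, RHS 36 ≥ 0: apply √ (±). So sqrt: -6*x = 6 or -6.
Step 4. [-6*x = 6 or -6] LHS = -6·(…); ÷-6 both sides. So div: x = -1 or 1.

Answer: x ∈ {-1, 1}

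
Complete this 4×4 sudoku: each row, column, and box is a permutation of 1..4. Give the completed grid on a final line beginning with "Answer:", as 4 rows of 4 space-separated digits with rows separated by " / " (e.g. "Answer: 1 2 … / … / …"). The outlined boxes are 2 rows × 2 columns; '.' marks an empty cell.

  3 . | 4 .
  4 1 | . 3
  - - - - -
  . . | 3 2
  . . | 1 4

Step 1. [r4c1∈{2}] r4c1 is down to just 2 ⇒ r4c1=2.
Step 2. [r3c1∈{1}] only 1 remains possible at r3c1, so r3c1=1.
Step 3. [r1c2∈{2}] nothing but 2 survives at r1c2. So r1c2=2.
Step 4. [r2c3∈{2}] nothing but 2 survives at r2c3 ⇒ r2c3=2.
Step 5. [r3c2∈{4}] nothing but 4 survives at r3c2. So r3c2=4.
Step 6. [r1c4∈{1}] r1c4 is down to just 1. So r1c4=1.
Step 7. [r4c2∈{3}] r4c2 has the single candidate 3. So r4c2=3.

Answer: 3 2 4 1 / 4 1 2 3 / 1 4 3 2 / 2 3 1 4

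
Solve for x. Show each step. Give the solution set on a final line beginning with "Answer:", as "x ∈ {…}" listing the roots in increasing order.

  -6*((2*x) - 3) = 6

Step 1. [-6*((2*x) - 3) = 6] LHS = -6·(…); ÷-6 both sides, so div: (2*x) - 3 = -1.
Step 2. [(2*x) - 3 = -1] the outer -3 inverts by adding 3. So sub: 2*x = 2.
Step 3. [2*x = 2] 2·(inner) — divide through by 2. So div: x = 1.

Answer: x ∈ {1}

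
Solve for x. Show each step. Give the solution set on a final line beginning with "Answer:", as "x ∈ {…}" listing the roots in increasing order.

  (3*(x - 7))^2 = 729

Step 1. [(3*(x - 7))^2 = 729] 729 ≥ 0, LHS is (·)² — take ±√, so sqrt: 3*(x - 7) = 27 or -27.
Step 2. [3*(x - 7) = 27 or -27] 3 out front; divide by 3 ⇒ div: x - 7 = 9 or -9.
Step 3. [x - 7 = 9 or -9] peel the -7: add 7 from each side, so sub: x = 16 or -2.

Answer: x ∈ {-2, 16}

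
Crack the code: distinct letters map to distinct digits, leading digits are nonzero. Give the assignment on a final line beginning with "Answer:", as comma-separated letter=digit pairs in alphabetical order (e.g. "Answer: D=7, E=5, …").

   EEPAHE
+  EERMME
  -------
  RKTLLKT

Step 1. [col 1: E + E ≡ T (mod 10)] E=7 is one option consistent with column 1 (E + E ≡ T (mod 10), carry-in 0) — take it ⇒ E=7.
Step 2. [col 1: E + E ≡ T (mod 10)] in column 1 we have E+E≡T with carry-in 0; given E=7 and digits 7 already taken and all letters distinct, that pins T to 4. So T=4.
Step 3. [col 2: H + M ≡ K (mod 10)] H=6 is one option consistent with column 2 (H + M ≡ K (mod 10), carry-in 1) — take it ⇒ H=6.
Step 4. [col 2: H + M ≡ K (mod 10)] K=5 is one option consistent with column 2 (H + M ≡ K (mod 10), carry-in 1) — take it ⇒ K=5.
Step 5. [R] the sum has 7 digits but both addends have 6; that extra leading digit R is the final carry, namely 1, so R=1.
Step 6. [col 2: H + M ≡ K (mod 10)] in column 2 we have H+M≡K with carry-in 1; given H=6, K=5 and digits 1,4,5,6,7 already taken and all letters distinct, that pins M to 8. So M=8.
Step 7. [col 3: A + M ≡ L (mod 10)] column 3 (A + M ≡ L (mod 10), carry-in 1) doesn't pin L yet; pick L=2 and continue ⇒ L=2.
Step 8. [col 3: A + M ≡ L (mod 10)] column 3: given M=8, L=2, carry-in 1, and digits 1,2,4,5,6,7,8 already taken and all letters distinct, A+M≡L (mod 10) forces A=3 ⇒ A=3.
Step 9. [col 4: P + R ≡ L (mod 10)] column 4 reads P+R+carry(1)=L with R=1, L=2; with digits 1,2,3,4,5,6,7,8 already taken and all letters distinct, the only value for P is 0 ⇒ P=0.

Answer: A=3, E=7, H=6, K=5, L=2, M=8, P=0, R=1, T=4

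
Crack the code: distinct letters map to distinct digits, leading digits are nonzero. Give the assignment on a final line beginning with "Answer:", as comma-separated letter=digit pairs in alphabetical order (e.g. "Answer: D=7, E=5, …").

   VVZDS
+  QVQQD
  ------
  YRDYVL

Step 1. [col 1: S + D ≡ L (mod 10)] no forcing yet in column 1 (carry-in 0); L=8 is free and consistent — try it ⇒ L=8.
Step 2. [col 1: S + D ≡ L (mod 10)] column 1 (S + D ≡ L (mod 10), carry-in 0) doesn't pin S yet; pick S=3 and continue, so S=3.
Step 3. [Y] Y is the leading digit of a 6-digit sum of two 5-digit numbers; the final carry is exactly 1 ⇒ Y=1.
Step 4. [col 1: S + D ≡ L (mod 10)] column 1: given S=3, L=8, carry-in 0, and digits 1,3,8 already taken and all letters distinct, S+D≡L (mod 10) forces D=5, so D=5.
Step 5. [col 2: D + Q ≡ V (mod 10)] several values work for V in column 2 (D + Q ≡ V (mod 10), carry-in 0); try V=7, so V=7.
Step 6. [col 2: D + Q ≡ V (mod 10)] column 2: given D=5, V=7, carry-in 0, and digits 1,3,5,7,8 already taken and all letters distinct, D+Q≡V (mod 10) forces Q=2. So Q=2.
Step 7. [col 3: Z + Q ≡ Y (mod 10)] column 3: given Q=2, Y=1, carry-in 0, and digits 1,2,3,5,7,8 already taken and all letters distinct, Z+Q≡Y (mod 10) forces Z=9, so Z=9.
Step 8. [col 5: V + Q ≡ R (mod 10)] from column 5 (V=7, Q=2, carry-in 1, digits 1,2,3,5,7,8,9 already taken and all letters distinct): R must equal 0. So R=0.

Answer: D=5, L=8, Q=2, R=0, S=3, V=7, Y=1, Z=9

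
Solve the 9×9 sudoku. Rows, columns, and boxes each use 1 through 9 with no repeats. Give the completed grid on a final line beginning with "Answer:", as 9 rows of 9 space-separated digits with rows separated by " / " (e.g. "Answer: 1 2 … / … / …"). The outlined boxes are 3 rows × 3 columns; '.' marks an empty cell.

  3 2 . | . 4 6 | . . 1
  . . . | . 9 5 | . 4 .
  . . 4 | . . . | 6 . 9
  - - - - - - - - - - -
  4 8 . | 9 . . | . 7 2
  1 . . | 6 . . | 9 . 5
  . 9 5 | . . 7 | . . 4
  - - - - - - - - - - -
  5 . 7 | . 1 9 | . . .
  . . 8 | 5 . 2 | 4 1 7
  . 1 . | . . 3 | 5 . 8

Step 1. [r7c4∈{4,8}] 8 has one home in row 7: r7c4 ⇒ r7c4=8.
Step 2. [r6c8∈{3,6,8}] across box 6, 6 lands solely at r6c8, so r6c8=6.
Step 3. [r1c4∈{7}] only 7 remains possible at r1c4 ⇒ r1c4=7.
Step 4. [r2c7∈{2,3,7,8}] in col 7, 7 fits only at r2c7, so r2c7=7.
Step 5. [r3c8∈{2,3,5,8}] across box 3, 2 lands solely at r3c8, so r3c8=2.
Step 6. [r6c1∈{2}] r6c1 has the single candidate 2, so r6c1=2.
Step 7. [r7c8∈{3}] nothing but 3 survives at r7c8, so r7c8=3.
Step 8. [r2c2∈{6}] r2c2 has the single candidate 6. So r2c2=6.
Step 9. [r5c8∈{8}] only 8 remains possible at r5c8. So r5c8=8.
Step 10. [r8c1∈{6,9}] across row 8, 9 lands solely at r8c1 ⇒ r8c1=9.
Step 11. [r3c6∈{1,8}] r3c6 is the only open cell in col 6 admitting 8. So r3c6=8.
Step 12. [r3c5∈{3}] nothing but 3 survives at r3c5, so r3c5=3.
Step 13. [r3c4∈{1}] r3c4 has the single candidate 1, so r3c4=1.
Step 14. [r5c3∈{3}] only 3 remains possible at r5c3. So r5c3=3.
Step 15. [r6c7∈{1,3}] across row 6, 1 lands solely at r6c7, so r6c7=1.
Step 16. [r9c1∈{6}] r9c1's peers cover all but 6. So r9c1=6.
Step 17. [r3c2∈{5,7}] 5 has one home in row 3: r3c2. So r3c2=5.
Step 18. [r5c5∈{2}] r5c5 is down to just 2, so r5c5=2.
Step 19. [r7c2∈{4}] r7c2 has the single candidate 4 ⇒ r7c2=4.
Step 20. [r3c1∈{7}] nothing but 7 survives at r3c1, so r3c1=7.
Step 21. [r8c5∈{6}] r8c5's peers cover all but 6, so r8c5=6.
Step 22. [r9c8∈{9}] only 9 remains possible at r9c8 ⇒ r9c8=9.
Step 23. [r4c3∈{6}] only 6 remains possible at r4c3 ⇒ r4c3=6.
Step 24. [r7c9∈{6}] r7c9's peers cover all but 6, so r7c9=6.
Step 25. [r9c4∈{4}] r9c4 is down to just 4, so r9c4=4.
Step 26. [r9c3∈{2}] r9c3's peers cover all but 2. So r9c3=2.
Step 27. [r1c3∈{9}] only 9 remains possible at r1c3, so r1c3=9.
Step 28. [r6c5∈{8}] r6c5's peers cover all but 8, so r6c5=8.
Step 29. [r5c6∈{4}] r5c6 is down to just 4. So r5c6=4.
Step 30. [r4c6∈{1}] r4c6 has the single candidate 1. So r4c6=1.
Step 31. [r6c4∈{3}] r6c4 is down to just 3, so r6c4=3.
Step 32. [r4c5∈{5}] r4c5 is down to just 5. So r4c5=5.
Step 33. [r8c2∈{3}] r8c2 has the single candidate 3 ⇒ r8c2=3.
Step 34. [r7c7∈{2}] r7c7's peers cover all but 2 ⇒ r7c7=2.
Step 35. [r1c7∈{8}] r1c7's peers cover all but 8. So r1c7=8.
Step 36. [r2c3∈{1}] nothing but 1 survives at r2c3 ⇒ r2c3=1.
Step 37. [r2c9∈{3}] only 3 remains possible at r2c9. So r2c9=3.
Step 38. [r2c4∈{2}] r2c4 has the single candidate 2, so r2c4=2.
Step 39. [r4c7∈{3}] only 3 remains possible at r4c7, so r4c7=3.
Step 40. [r2c1∈{8}] r2c1 is down to just 8 ⇒ r2c1=8.
Step 41. [r1c8∈{5}] nothing but 5 survives at r1c8 ⇒ r1c8=5.
Step 42. [r5c2∈{7}] r5c2 has the single candidate 7 ⇒ r5c2=7.
Step 43. [r9c5∈{7}] only 7 remains possible at r9c5 ⇒ r9c5=7.

Answer: 3 2 9 7 4 6 8 5 1 / 8 6 1 2 9 5 7 4 3 / 7 5 4 1 3 8 6 2 9 / 4 8 6 9 5 1 3 7 2 / 1 7 3 6 2 4 9 8 5 / 2 9 5 3 8 7 1 6 4 / 5 4 7 8 1 9 2 3 6 / 9 3 8 5 6 2 4 1 7 / 6 1 2 4 7 3 5 9 8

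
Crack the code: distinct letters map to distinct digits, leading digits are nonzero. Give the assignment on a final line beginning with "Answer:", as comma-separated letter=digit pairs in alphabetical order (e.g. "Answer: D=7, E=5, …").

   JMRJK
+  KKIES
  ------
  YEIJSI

Step 1. [col 1: K + S ≡ I (mod 10)] column 1 (K + S ≡ I (mod 10), carry-in 0) doesn't pin S yet; pick S=6 and continue ⇒ S=6.
Step 2. [col 1: K + S ≡ I (mod 10)] no forcing yet in column 1 (carry-in 0); K=8 is free and consistent — try it ⇒ K=8.
Step 3. [col 1: K + S ≡ I (mod 10)] in column 1 we have K+S≡I with carry-in 0; given K=8, S=6 and digits 6,8 already taken and all letters distinct, that pins I to 4, so I=4.
Step 4. [Y] the sum has 6 digits but both addends have 5; that extra leading digit Y is the final carry, namely 1. So Y=1.
Step 5. [col 2: J + E ≡ S (mod 10)] J=3 is one option consistent with column 2 (J + E ≡ S (mod 10), carry-in 1) — take it, so J=3.
Step 6. [col 2: J + E ≡ S (mod 10)] in column 2 we have J+E≡S with carry-in 1; given J=3, S=6 and digits 1,3,4,6,8 already taken and all letters distinct, that pins E to 2, so E=2.
Step 7. [col 3: R + I ≡ J (mod 10)] from column 3 (I=4, J=3, carry-in 0, digits 1,2,3,4,6,8 already taken and all letters distinct): R must equal 9. So R=9.
Step 8. [col 4: M + K ≡ I (mod 10)] from column 4 (K=8, I=4, carry-in 1, digits 1,2,3,4,6,8,9 already taken and all letters distinct): M must equal 5 ⇒ M=5.

Answer: E=2, I=4, J=3, K=8, M=5, R=9, S=6, Y=1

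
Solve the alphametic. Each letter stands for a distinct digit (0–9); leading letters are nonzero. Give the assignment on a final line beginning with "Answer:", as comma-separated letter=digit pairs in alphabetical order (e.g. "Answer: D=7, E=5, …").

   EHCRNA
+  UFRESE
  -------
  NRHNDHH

Step 1. [N] N is the leading digit of a 7-digit sum of two 6-digit numbers; the final carry is exactly 1. So N=1.
Step 2. [col 1: A + E ≡ H (mod 10)] A=5 is one option consistent with column 1 (A + E ≡ H (mod 10), carry-in 0) — take it. So A=5.
Step 3. [col 1: A + E ≡ H (mod 10)] several values work for H in column 1 (A + E ≡ H (mod 10), carry-in 0); try H=2, so H=2.
Step 4. [col 1: A + E ≡ H (mod 10)] column 1 reads A+E+carry(0)=H with A=5, H=2; with digits 1,2,5 already taken and all letters distinct, the only value for E is 7, so E=7.
Step 5. [col 2: N + S ≡ H (mod 10)] in column 2 we have N+S≡H with carry-in 1; given N=1, H=2 and digits 1,2,5,7 already taken and all letters distinct, that pins S to 0 ⇒ S=0.
Step 6. [col 3: R + E ≡ D (mod 10)] no forcing yet in column 3 (carry-in 0); D=3 is free and consistent — try it, so D=3.
Step 7. [col 3: R + E ≡ D (mod 10)] in column 3 we have R+E≡D with carry-in 0; given E=7, D=3 and digits 0,1,2,3,5,7 already taken and all letters distinct, that pins R to 6 ⇒ R=6.
Step 8. [col 4: C + R ≡ N (mod 10)] column 4: given R=6, N=1, carry-in 1, and digits 0,1,2,3,5,6,7 already taken and all letters distinct, C+R≡N (mod 10) forces C=4, so C=4.
Step 9. [col 5: H + F ≡ H (mod 10)] column 5 reads H+F+carry(1)=H with H=2; with digits 0,1,2,3,4,5,6,7 already taken and all letters distinct, the only value for F is 9 ⇒ F=9.
Step 10. [col 6: E + U ≡ R (mod 10)] column 6: given E=7, R=6, carry-in 1, and digits 0,1,2,3,4,5,6,7,9 already taken and all letters distinct, E+U≡R (mod 10) forces U=8, so U=8.

Answer: A=5, C=4, D=3, E=7, F=9, H=2, N=1, R=6, S=0, U=8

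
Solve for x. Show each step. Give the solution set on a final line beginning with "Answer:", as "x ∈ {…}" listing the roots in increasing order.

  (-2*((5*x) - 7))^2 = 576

Step 1. [(-2*((5*x) - 7))^2 = 576] LHS squared, RHS 576 ≥ 0: apply √ (±). So sqrt: -2*((5*x) - 7) = 24 or -24.
Step 2. [-2*((5*x) - 7) = 24 or -24] divide by the outer -2, so div: (5*x) - 7 = -12 or 12.
Step 3. [(5*x) - 7 = -12 or 12] add 7: x sits inside (… - 7) ⇒ sub: 5*x = -5 or 19.
Step 4. [5*x = -5 or 19] leading coefficient 5: divide by 5, so div: x = -1 or 19/5.

Answer: x ∈ {-1, 19/5}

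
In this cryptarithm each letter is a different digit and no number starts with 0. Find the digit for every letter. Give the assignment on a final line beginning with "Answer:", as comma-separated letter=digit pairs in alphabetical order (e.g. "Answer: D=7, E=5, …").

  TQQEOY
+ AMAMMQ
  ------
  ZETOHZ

Step 1. [col 1: Y + Q ≡ Z (mod 10)] column 1 (Y + Q ≡ Z (mod 10), carry-in 0) doesn't pin Q yet; pick Q=5 and continue, so Q=5.
Step 2. [col 1: Y + Q ≡ Z (mod 10)] column 1 (Y + Q ≡ Z (mod 10), carry-in 0) doesn't pin Z yet; pick Z=9 and continue. So Z=9.
Step 3. [col 1: Y + Q ≡ Z (mod 10)] column 1 reads Y+Q+carry(0)=Z with Q=5, Z=9; with digits 5,9 already taken and all letters distinct, the only value for Y is 4, so Y=4.
Step 4. [col 2: O + M ≡ H (mod 10)] H=0 is one option consistent with column 2 (O + M ≡ H (mod 10), carry-in 0) — take it, so H=0.
Step 5. [col 2: O + M ≡ H (mod 10)] column 2 (O + M ≡ H (mod 10), carry-in 0) doesn't pin M yet; pick M=8 and continue. So M=8.
Step 6. [col 2: O + M ≡ H (mod 10)] from column 2 (M=8, H=0, carry-in 0, digits 0,4,5,8,9 already taken and all letters distinct): O must equal 2. So O=2.
Step 7. [col 3: E + M ≡ O (mod 10)] column 3 reads E+M+carry(1)=O with M=8, O=2; with digits 0,2,4,5,8,9 already taken and all letters distinct, the only value for E is 3. So E=3.
Step 8. [col 4: Q + A ≡ T (mod 10)] column 4: given Q=5, carry-in 1, and digits 0,2,3,4,5,8,9 already taken and all letters distinct, Q+A≡T (mod 10) forces T=7 ⇒ T=7.
Step 9. [col 4: Q + A ≡ T (mod 10)] in column 4 we have Q+A≡T with carry-in 1; given Q=5, T=7 and digits 0,2,3,4,5,7,8,9 already taken and all letters distinct, that pins A to 1. So A=1.

Answer: A=1, E=3, H=0, M=8, O=2, Q=5, T=7, Y=4, Z=9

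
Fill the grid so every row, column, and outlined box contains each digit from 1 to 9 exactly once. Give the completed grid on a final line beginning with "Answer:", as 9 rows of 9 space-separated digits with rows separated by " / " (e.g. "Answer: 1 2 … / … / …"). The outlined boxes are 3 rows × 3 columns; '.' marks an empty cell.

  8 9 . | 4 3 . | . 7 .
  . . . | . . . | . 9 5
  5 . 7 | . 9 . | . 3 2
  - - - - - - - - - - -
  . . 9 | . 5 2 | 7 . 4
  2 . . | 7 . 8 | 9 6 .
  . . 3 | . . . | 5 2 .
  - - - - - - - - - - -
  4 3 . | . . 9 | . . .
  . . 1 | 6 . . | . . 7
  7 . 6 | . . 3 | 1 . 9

Step 1. [r7c3∈{2,5,8}] 8 has one home in col 3: r7c3 ⇒ r7c3=8.
Step 2. [r4c8∈{1,8}] r4c8 is the only open cell in col 8 admitting 1, so r4c8=1.
Step 3. [r1c7∈{6}] r1c7 is down to just 6, so r1c7=6.
Step 4. [r4c1∈{6}] r4c1 has the single candidate 6. So r4c1=6.
Step 5. [r6c1∈{1}] r6c1 is down to just 1. So r6c1=1.
Step 6. [r7c8∈{5}] r7c8's peers cover all but 5. So r7c8=5.
Step 7. [r9c4∈{2,5,8}] r9c4 is the only open cell in col 4 admitting 5, so r9c4=5.
Step 8. [r8c6∈{4}] only 4 remains possible at r8c6, so r8c6=4.
Step 9. [r2c6∈{1,6,7}] in col 6, 7 fits only at r2c6, so r2c6=7.
Step 10. [r5c5∈{1,4}] in row 5, 1 fits only at r5c5 ⇒ r5c5=1.
Step 11. [r9c2∈{2}] only 2 remains possible at r9c2, so r9c2=2.
Step 12. [r7c7∈{2}] r7c7 has the single candidate 2, so r7c7=2.
Step 13. [r2c4∈{1,2,8}] r2c4 is the only open cell in col 4 admitting 2, so r2c4=2.
Step 14. [r2c3∈{4}] r2c3's peers cover all but 4 ⇒ r2c3=4.
Step 15. [r8c8∈{8}] r8c8 is down to just 8, so r8c8=8.
Step 16. [r3c4∈{1,8}] across col 4, 8 lands solely at r3c4, so r3c4=8.
Step 17. [r2c5∈{6}] r2c5 has the single candidate 6. So r2c5=6.
Step 18. [r3c6∈{1}] only 1 remains possible at r3c6 ⇒ r3c6=1.
Step 19. [r5c2∈{4,5}] 4 has one home in row 5: r5c2 ⇒ r5c2=4.
Step 20. [r6c9∈{8}] r6c9's peers cover all but 8, so r6c9=8.
Step 21. [r8c7∈{3}] only 3 remains possible at r8c7 ⇒ r8c7=3.
Step 22. [r4c2∈{8}] r4c2 has the single candidate 8 ⇒ r4c2=8.
Step 23. [r7c9∈{6}] r7c9 is down to just 6. So r7c9=6.
Step 24. [r6c6∈{6}] r6c6's peers cover all but 6, so r6c6=6.
Step 25. [r6c5∈{4}] r6c5 is down to just 4. So r6c5=4.
Step 26. [r1c6∈{5}] r1c6 has the single candidate 5, so r1c6=5.
Step 27. [r2c1∈{3}] r2c1's peers cover all but 3 ⇒ r2c1=3.
Step 28. [r2c7∈{8}] nothing but 8 survives at r2c7, so r2c7=8.
Step 29. [r9c5∈{8}] r9c5 has the single candidate 8. So r9c5=8.
Step 30. [r3c7∈{4}] r3c7's peers cover all but 4. So r3c7=4.
Step 31. [r7c4∈{1}] nothing but 1 survives at r7c4, so r7c4=1.
Step 32. [r1c9∈{1}] r1c9 is down to just 1 ⇒ r1c9=1.
Step 33. [r7c5∈{7}] r7c5 is down to just 7, so r7c5=7.
Step 34. [r6c4∈{9}] only 9 remains possible at r6c4. So r6c4=9.
Step 35. [r9c8∈{4}] r9c8 has the single candidate 4. So r9c8=4.
Step 36. [r8c1∈{9}] only 9 remains possible at r8c1, so r8c1=9.
Step 37. [r3c2∈{6}] r3c2 has the single candidate 6. So r3c2=6.
Step 38. [r2c2∈{1}] r2c2 is down to just 1 ⇒ r2c2=1.
Step 39. [r1c3∈{2}] r1c3 has the single candidate 2, so r1c3=2.
Step 40. [r6c2∈{7}] only 7 remains possible at r6c2 ⇒ r6c2=7.
Step 41. [r5c3∈{5}] r5c3's peers cover all but 5. So r5c3=5.
Step 42. [r8c2∈{5}] only 5 remains possible at r8c2, so r8c2=5.
Step 43. [r8c5∈{2}] r8c5 has the single candidate 2. So r8c5=2.
Step 44. [r5c9∈{3}] nothing but 3 survives at r5c9 ⇒ r5c9=3.
Step 45. [r4c4∈{3}] r4c4 has the single candidate 3 ⇒ r4c4=3.

Answer: 8 9 2 4 3 5 6 7 1 / 3 1 4 2 6 7 8 9 5 / 5 6 7 8 9 1 4 3 2 / 6 8 9 3 5 2 7 1 4 / 2 4 5 7 1 8 9 6 3 / 1 7 3 9 4 6 5 2 8 / 4 3 8 1 7 9 2 5 6 / 9 5 1 6 2 4 3 8 7 / 7 2 6 5 8 3 1 4 9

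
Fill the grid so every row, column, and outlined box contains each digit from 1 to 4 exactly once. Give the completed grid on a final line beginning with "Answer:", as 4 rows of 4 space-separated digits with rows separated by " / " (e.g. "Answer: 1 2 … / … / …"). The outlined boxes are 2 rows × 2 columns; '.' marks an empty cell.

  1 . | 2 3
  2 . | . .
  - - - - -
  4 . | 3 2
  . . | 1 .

Step 1. [r2c3∈{4}] r2c3 has the single candidate 4. So r2c3=4.
Step 2. [r4c2∈{2,3}] 2 has one home in row 4: r4c2 ⇒ r4c2=2.
Step 3. [r4c1∈{3}] only 3 remains possible at r4c1 ⇒ r4c1=3.
Step 4. [r1c2∈{4}] only 4 remains possible at r1c2, so r1c2=4.
Step 5. [r2c4∈{1}] nothing but 1 survives at r2c4, so r2c4=1.
Step 6. [r4c4∈{4}] r4c4 is down to just 4. So r4c4=4.
Step 7. [r2c2∈{3}] nothing but 3 survives at r2c2, so r2c2=3.
Step 8. [r3c2∈{1}] r3c2's peers cover all but 1. So r3c2=1.

Answer: 1 4 2 3 / 2 3 4 1 / 4 1 3 2 / 3 2 1 4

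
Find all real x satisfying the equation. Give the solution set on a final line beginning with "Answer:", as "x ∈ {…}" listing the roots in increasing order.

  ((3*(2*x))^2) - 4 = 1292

Step 1. [((3*(2*x))^2) - 4 = 1292] peel the -4: add 4 from each side ⇒ sub: (3*(2*x))^2 = 1296.
Step 2. [(3*(2*x))^2 = 1296] 1296 ≥ 0, LHS is (·)² — take ±√ ⇒ sqrt: 3*(2*x) = 36 or -36.
Step 3. [3*(2*x) = 36 or -36] leading coefficient 3: divide by 3, so div: 2*x = 12 or -12.
Step 4. [2*x = 12 or -12] 2 out front; divide by 2. So div: x = 6 or -6.

Answer: x ∈ {-6, 6}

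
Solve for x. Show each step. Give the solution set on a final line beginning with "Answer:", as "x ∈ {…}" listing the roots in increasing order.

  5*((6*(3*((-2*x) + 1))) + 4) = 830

Step 1. [5*((6*(3*((-2*x) + 1))) + 4) = 830] divide by the outer 5 ⇒ div: (6*(3*((-2*x) + 1))) + 4 = 166.
Step 2. [(6*(3*((-2*x) + 1))) + 4 = 166] 4 comes off first (subtract 4), so sub: 6*(3*((-2*x) + 1)) = 162.
Step 3. [6*(3*((-2*x) + 1)) = 162] 6·(inner) — divide through by 6, so div: 3*((-2*x) + 1) = 27.
Step 4. [3*((-2*x) + 1) = 27] 3·(inner) — divide through by 3, so div: (-2*x) + 1 = 9.
Step 5. [(-2*x) + 1 = 9] +1 is outermost — subtract 1 both sides ⇒ sub: -2*x = 8.
Step 6. [-2*x = 8] -2 out front; divide by -2 ⇒ div: x = -4.

Answer: x ∈ {-4}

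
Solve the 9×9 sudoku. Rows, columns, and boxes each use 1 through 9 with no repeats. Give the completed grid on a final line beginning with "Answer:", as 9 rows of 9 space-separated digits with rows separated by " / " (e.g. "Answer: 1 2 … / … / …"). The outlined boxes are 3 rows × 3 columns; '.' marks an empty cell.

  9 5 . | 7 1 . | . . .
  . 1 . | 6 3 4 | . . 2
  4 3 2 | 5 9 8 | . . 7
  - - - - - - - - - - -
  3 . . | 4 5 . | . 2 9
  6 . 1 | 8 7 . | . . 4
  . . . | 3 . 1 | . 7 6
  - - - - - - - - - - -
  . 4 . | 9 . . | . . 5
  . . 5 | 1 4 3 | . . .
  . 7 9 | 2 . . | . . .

Step 1. [r8c9∈{8}] r8c9 is down to just 8 ⇒ r8c9=8.
Step 2. [r9c9∈{1,3}] 1 has one home in col 9: r9c9 ⇒ r9c9=1.
Step 3. [r9c1∈{8}] only 8 remains possible at r9c1 ⇒ r9c1=8.
Step 4. [r9c5∈{6}] r9c5's peers cover all but 6, so r9c5=6.
Step 5. [r1c3∈{6,8}] r1c3 is the only open cell in box 1 admitting 6. So r1c3=6.
Step 6. [r2c3∈{7,8}] box 1 places 8 nowhere but r2c3 ⇒ r2c3=8.
Step 7. [r8c7∈{2,6,7,9}] r8c7 is the only open cell in row 8 admitting 7 ⇒ r8c7=7.
Step 8. [r6c2∈{2,8,9}] in row 6, 9 fits only at r6c2. So r6c2=9.
Step 9. [r6c7∈{5,8}] in row 6, 8 fits only at r6c7. So r6c7=8.
Step 10. [r5c2∈{2}] r5c2 has the single candidate 2, so r5c2=2.
Step 11. [r7c7∈{2,3,6}] in col 7, 2 fits only at r7c7 ⇒ r7c7=2.
Step 12. [r7c8∈{3,6}] row 7 places 6 nowhere but r7c8. So r7c8=6.
Step 13. [r2c7∈{5,9}] 9 has one home in col 7: r2c7, so r2c7=9.
Step 14. [r5c7∈{3,5}] r5c7 is the only open cell in col 7 admitting 5 ⇒ r5c7=5.
Step 15. [r1c9∈{3}] r1c9 has the single candidate 3, so r1c9=3.
Step 16. [r9c7∈{3,4}] col 7 places 3 nowhere but r9c7. So r9c7=3.
Step 17. [r4c7∈{1}] r4c7 has the single candidate 1 ⇒ r4c7=1.
Step 18. [r9c8∈{4}] nothing but 4 survives at r9c8. So r9c8=4.
Step 19. [r1c6∈{2}] r1c6 is down to just 2. So r1c6=2.
Step 20. [r6c5∈{2}] only 2 remains possible at r6c5, so r6c5=2.
Step 21. [r3c7∈{6}] r3c7 has the single candidate 6 ⇒ r3c7=6.
Step 22. [r4c2∈{8}] r4c2's peers cover all but 8, so r4c2=8.
Step 23. [r1c7∈{4}] only 4 remains possible at r1c7, so r1c7=4.
Step 24. [r4c6∈{6}] r4c6 has the single candidate 6. So r4c6=6.
Step 25. [r8c8∈{9}] r8c8 is down to just 9, so r8c8=9.
Step 26. [r5c8∈{3}] nothing but 3 survives at r5c8, so r5c8=3.
Step 27. [r8c2∈{6}] r8c2 has the single candidate 6. So r8c2=6.
Step 28. [r7c3∈{3}] only 3 remains possible at r7c3 ⇒ r7c3=3.
Step 29. [r4c3∈{7}] r4c3 is down to just 7, so r4c3=7.
Step 30. [r7c5∈{8}] r7c5 is down to just 8, so r7c5=8.
Step 31. [r3c8∈{1}] r3c8 has the single candidate 1. So r3c8=1.
Step 32. [r6c1∈{5}] r6c1 has the single candidate 5, so r6c1=5.
Step 33. [r7c6∈{7}] r7c6 has the single candidate 7. So r7c6=7.
Step 34. [r2c1∈{7}] r2c1's peers cover all but 7, so r2c1=7.
Step 35. [r2c8∈{5}] r2c8's peers cover all but 5. So r2c8=5.
Step 36. [r5c6∈{9}] r5c6's peers cover all but 9 ⇒ r5c6=9.
Step 37. [r6c3∈{4}] r6c3 has the single candidate 4 ⇒ r6c3=4.
Step 38. [r7c1∈{1}] r7c1's peers cover all but 1, so r7c1=1.
Step 39. [r9c6∈{5}] r9c6's peers cover all but 5, so r9c6=5.
Step 40. [r8c1∈{2}] nothing but 2 survives at r8c1, so r8c1=2.
Step 41. [r1c8∈{8}] r1c8 is down to just 8, so r1c8=8.

Answer: 9 5 6 7 1 2 4 8 3 / 7 1 8 6 3 4 9 5 2 / 4 3 2 5 9 8 6 1 7 / 3 8 7 4 5 6 1 2 9 / 6 2 1 8 7 9 5 3 4 / 5 9 4 3 2 1 8 7 6 / 1 4 3 9 8 7 2 6 5 / 2 6 5 1 4 3 7 9 8 / 8 7 9 2 6 5 3 4 1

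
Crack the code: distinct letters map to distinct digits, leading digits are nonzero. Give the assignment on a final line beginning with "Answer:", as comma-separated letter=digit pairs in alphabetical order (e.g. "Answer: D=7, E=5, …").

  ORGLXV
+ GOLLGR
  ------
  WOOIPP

Step 1. [col 1: V + R ≡ P (mod 10)] several values work for V in column 1 (V + R ≡ P (mod 10), carry-in 0); try V=1 ⇒ V=1.
Step 2. [col 1: V + R ≡ P (mod 10)] no forcing yet in column 1 (carry-in 0); P=0 is free and consistent — try it. So P=0.
Step 3. [col 1: V + R ≡ P (mod 10)] column 1 reads V+R+carry(0)=P with V=1, P=0; with digits 0,1 already taken and all letters distinct, the only value for R is 9 ⇒ R=9.
Step 4. [col 2: X + G ≡ P (mod 10)] column 2 (X + G ≡ P (mod 10), carry-in 1) doesn't pin G yet; pick G=5 and continue. So G=5.
Step 5. [col 2: X + G ≡ P (mod 10)] in column 2 we have X+G≡P with carry-in 1; given G=5, P=0 and digits 0,1,5,9 already taken and all letters distinct, that pins X to 4, so X=4.
Step 6. [col 3: L + L ≡ I (mod 10)] several values work for I in column 3 (L + L ≡ I (mod 10), carry-in 1); try I=3. So I=3.
Step 7. [col 3: L + L ≡ I (mod 10)] column 3: given I=3, carry-in 1, and digits 0,1,3,4,5,9 already taken and all letters distinct, L+L≡I (mod 10) forces L=6, so L=6.
Step 8. [col 4: G + L ≡ O (mod 10)] column 4: given G=5, L=6, carry-in 1, and digits 0,1,3,4,5,6,9 already taken and all letters distinct, G+L≡O (mod 10) forces O=2 ⇒ O=2.
Step 9. [col 6: O + G ≡ W (mod 10)] column 6 reads O+G+carry(1)=W with O=2, G=5; with digits 0,1,2,3,4,5,6,9 already taken and all letters distinct, the only value for W is 8, so W=8.

Answer: G=5, I=3, L=6, O=2, P=0, R=9, V=1, W=8, X=4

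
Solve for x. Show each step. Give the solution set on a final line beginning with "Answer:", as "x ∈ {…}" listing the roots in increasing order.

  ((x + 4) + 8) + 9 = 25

Step 1. [((x + 4) + 8) + 9 = 25] peel the +9: subtract 9 from each side, so sub: (x + 4) + 8 = 16.
Step 2. [(x + 4) + 8 = 16] the outer +8 inverts by subtracting 8 ⇒ sub: x + 4 = 8.
Step 3. [x + 4 = 8] peel the +4: subtract 4 from each side. So sub: x = 4.

Answer: x ∈ {4}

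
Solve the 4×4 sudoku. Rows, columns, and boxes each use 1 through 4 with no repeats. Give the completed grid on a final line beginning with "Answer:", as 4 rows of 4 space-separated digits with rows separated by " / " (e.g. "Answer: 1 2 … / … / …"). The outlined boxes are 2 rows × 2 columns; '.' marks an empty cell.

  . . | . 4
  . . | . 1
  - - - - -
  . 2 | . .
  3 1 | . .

Step 1. [r3c1∈{4}] nothing but 4 survives at r3c1, so r3c1=4.
Step 2. [r2c1∈{2}] r2c1 has the single candidate 2, so r2c1=2.
Step 3. [r2c3∈{3}] r2c3 is down to just 3 ⇒ r2c3=3.
Step 4. [r1c3∈{2}] only 2 remains possible at r1c3 ⇒ r1c3=2.
Step 5. [r1c1∈{1}] r1c1 has the single candidate 1 ⇒ r1c1=1.
Step 6. [r3c4∈{3}] r3c4 is down to just 3, so r3c4=3.
Step 7. [r3c3∈{1}] r3c3 is down to just 1, so r3c3=1.
Step 8. [r1c2∈{3}] only 3 remains possible at r1c2. So r1c2=3.
Step 9. [r2c2∈{4}] nothing but 4 survives at r2c2. So r2c2=4.
Step 10. [r4c4∈{2}] r4c4 has the single candidate 2. So r4c4=2.
Step 11. [r4c3∈{4}] r4c3 has the single candidate 4. So r4c3=4.

Answer: 1 3 2 4 / 2 4 3 1 / 4 2 1 3 / 3 1 4 2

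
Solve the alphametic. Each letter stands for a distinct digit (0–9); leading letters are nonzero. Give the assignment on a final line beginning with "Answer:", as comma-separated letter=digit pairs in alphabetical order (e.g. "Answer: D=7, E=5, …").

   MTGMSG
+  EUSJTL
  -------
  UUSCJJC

Step 1. [col 1: G + L ≡ C (mod 10)] column 1 (G + L ≡ C (mod 10), carry-in 0) doesn't pin C yet; pick C=4 and continue ⇒ C=4.
Step 2. [col 1: G + L ≡ C (mod 10)] column 1 (G + L ≡ C (mod 10), carry-in 0) doesn't pin G yet; pick G=6 and continue, so G=6.
Step 3. [U] the sum has 7 digits but both addends have 6; that extra leading digit U is the final carry, namely 1 ⇒ U=1.
Step 4. [col 1: G + L ≡ C (mod 10)] from column 1 (G=6, C=4, carry-in 0, digits 1,4,6 already taken and all letters distinct): L must equal 8, so L=8.
Step 5. [col 2: S + T ≡ J (mod 10)] no forcing yet in column 2 (carry-in 1); J=3 is free and consistent — try it, so J=3.
Step 6. [col 2: S + T ≡ J (mod 10)] column 2 (S + T ≡ J (mod 10), carry-in 1) doesn't pin T yet; pick T=5 and continue ⇒ T=5.
Step 7. [col 2: S + T ≡ J (mod 10)] in column 2 we have S+T≡J with carry-in 1; given T=5, J=3 and digits 1,3,4,5,6,8 already taken and all letters distinct, that pins S to 7. So S=7.
Step 8. [col 3: M + J ≡ J (mod 10)] in column 3 we have M+J≡J with carry-in 1; given J=3 and digits 1,3,4,5,6,7,8 already taken and all letters distinct, that pins M to 9. So M=9.
Step 9. [col 6: M + E ≡ U (mod 10)] in column 6 we have M+E≡U with carry-in 0; given M=9, U=1 and digits 1,3,4,5,6,7,8,9 already taken and all letters distinct, that pins E to 2 ⇒ E=2.

Answer: C=4, E=2, G=6, J=3, L=8, M=9, S=7, T=5, U=1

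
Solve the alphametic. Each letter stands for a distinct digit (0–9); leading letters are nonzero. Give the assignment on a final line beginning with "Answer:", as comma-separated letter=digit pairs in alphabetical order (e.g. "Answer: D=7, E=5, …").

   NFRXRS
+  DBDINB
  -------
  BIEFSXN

Step 1. [col 1: S + B ≡ N (mod 10)] B=1 is one option consistent with column 1 (S + B ≡ N (mod 10), carry-in 0) — take it, so B=1.
Step 2. [col 1: S + B ≡ N (mod 10)] no forcing yet in column 1 (carry-in 0); S=7 is free and consistent — try it, so S=7.
Step 3. [col 1: S + B ≡ N (mod 10)] in column 1 we have S+B≡N with carry-in 0; given S=7, B=1 and digits 1,7 already taken and all letters distinct, that pins N to 8, so N=8.
Step 4. [col 2: R + N ≡ X (mod 10)] column 2 (R + N ≡ X (mod 10), carry-in 0) doesn't pin R yet; pick R=6 and continue. So R=6.
Step 5. [col 2: R + N ≡ X (mod 10)] in column 2 we have R+N≡X with carry-in 0; given R=6, N=8 and digits 1,6,7,8 already taken and all letters distinct, that pins X to 4. So X=4.
Step 6. [col 3: X + I ≡ S (mod 10)] in column 3 we have X+I≡S with carry-in 1; given X=4, S=7 and digits 1,4,6,7,8 already taken and all letters distinct, that pins I to 2. So I=2.
Step 7. [col 4: R + D ≡ F (mod 10)] no forcing yet in column 4 (carry-in 0); F=9 is free and consistent — try it, so F=9.
Step 8. [col 4: R + D ≡ F (mod 10)] column 4 reads R+D+carry(0)=F with R=6, F=9; with digits 1,2,4,6,7,8,9 already taken and all letters distinct, the only value for D is 3 ⇒ D=3.
Step 9. [col 5: F + B ≡ E (mod 10)] from column 5 (F=9, B=1, carry-in 0, digits 1,2,3,4,6,7,8,9 already taken and all letters distinct): E must equal 0 ⇒ E=0.

Answer: B=1, D=3, E=0, F=9, I=2, N=8, R=6, S=7, X=4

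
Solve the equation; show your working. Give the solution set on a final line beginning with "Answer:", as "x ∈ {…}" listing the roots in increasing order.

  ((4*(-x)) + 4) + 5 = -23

Step 1. [((4*(-x)) + 4) + 5 = -23] the outer +5 inverts by subtracting 5, so sub: (4*(-x)) + 4 = -28.
Step 2. [(4*(-x)) + 4 = -28] +4 is outermost — subtract 4 both sides. So sub: 4*(-x) = -32.
Step 3. [4*(-x) = -32] LHS = 4·(…); ÷4 both sides ⇒ div: -x = -8.
Step 4. [-x = -8] LHS negated; negate both sides, so neg: x = 8.

Answer: x ∈ {8}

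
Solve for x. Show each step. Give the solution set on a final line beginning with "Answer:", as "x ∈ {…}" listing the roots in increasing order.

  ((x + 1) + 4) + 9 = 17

Step 1. [((x + 1) + 4) + 9 = 17] 9 comes off first (subtract 9). So sub: (x + 1) + 4 = 8.
Step 2. [(x + 1) + 4 = 8] subtract 4: x sits inside (… + 4). So sub: x + 1 = 4.
Step 3. [x + 1 = 4] subtract 1: x sits inside (… + 1) ⇒ sub: x = 3.

Answer: x ∈ {3}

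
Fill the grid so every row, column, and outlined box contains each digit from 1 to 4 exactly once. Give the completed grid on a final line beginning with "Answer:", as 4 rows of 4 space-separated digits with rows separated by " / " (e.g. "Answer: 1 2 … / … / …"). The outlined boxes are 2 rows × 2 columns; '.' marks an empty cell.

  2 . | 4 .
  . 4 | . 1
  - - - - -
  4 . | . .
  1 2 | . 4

Step 1. [r1c4∈{3}] r1c4 has the single candidate 3 ⇒ r1c4=3.
Step 2. [r3c3∈{1,2,3}] in row 3, 1 fits only at r3c3. So r3c3=1.
Step 3. [r2c1∈{3}] only 3 remains possible at r2c1 ⇒ r2c1=3.
Step 4. [r1c2∈{1}] r1c2's peers cover all but 1, so r1c2=1.
Step 5. [r3c4∈{2}] only 2 remains possible at r3c4 ⇒ r3c4=2.
Step 6. [r4c3∈{3}] r4c3's peers cover all but 3 ⇒ r4c3=3.
Step 7. [r3c2∈{3}] r3c2's peers cover all but 3. So r3c2=3.
Step 8. [r2c3∈{2}] nothing but 2 survives at r2c3. So r2c3=2.

Answer: 2 1 4 3 / 3 4 2 1 / 4 3 1 2 / 1 2 3 4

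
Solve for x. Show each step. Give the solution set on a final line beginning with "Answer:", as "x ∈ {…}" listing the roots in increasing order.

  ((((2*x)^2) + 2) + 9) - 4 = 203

Step 1. [((((2*x)^2) + 2) + 9) - 4 = 203] -4 is outermost — add 4 both sides, so sub: (((2*x)^2) + 2) + 9 = 207.
Step 2. [(((2*x)^2) + 2) + 9 = 207] 9 comes off first (subtract 9) ⇒ sub: ((2*x)^2) + 2 = 198.
Step 3. [((2*x)^2) + 2 = 198] the outer +2 inverts by subtracting 2 ⇒ sub: (2*x)^2 = 196.
Step 4. [(2*x)^2 = 196] √ both sides: 196 ≥ 0 gives two branches. So sqrt: 2*x = 14 or -14.
Step 5. [2*x = 14 or -14] LHS = 2·(…); ÷2 both sides. So div: x = 7 or -7.

Answer: x ∈ {-7, 7}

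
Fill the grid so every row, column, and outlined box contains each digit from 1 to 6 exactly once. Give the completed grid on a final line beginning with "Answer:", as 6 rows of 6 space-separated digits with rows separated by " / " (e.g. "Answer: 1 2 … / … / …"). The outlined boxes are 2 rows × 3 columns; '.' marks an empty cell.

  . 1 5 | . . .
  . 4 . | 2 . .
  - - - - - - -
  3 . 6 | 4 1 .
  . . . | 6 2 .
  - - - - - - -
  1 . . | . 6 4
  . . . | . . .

Step 1. [r1c4∈{3}] nothing but 3 survives at r1c4, so r1c4=3.
Step 2. [r6c6∈{1,2,3,5}] 2 has one home in col 6: r6c6 ⇒ r6c6=2.
Step 3. [r4c2∈{5}] only 5 remains possible at r4c2. So r4c2=5.
Step 4. [r6c1∈{4,5,6}] col 1 places 5 nowhere but r6c1 ⇒ r6c1=5.
Step 5. [r2c3∈{3}] r2c3's peers cover all but 3, so r2c3=3.
Step 6. [r2c1∈{6}] nothing but 6 survives at r2c1. So r2c1=6.
Step 7. [r5c2∈{2,3}] across row 5, 3 lands solely at r5c2. So r5c2=3.
Step 8. [r4c1∈{4}] nothing but 4 survives at r4c1, so r4c1=4.
Step 9. [r2c6∈{1,5}] r2c6 is the only open cell in row 2 admitting 1. So r2c6=1.
Step 10. [r6c3∈{4}] r6c3 is down to just 4. So r6c3=4.
Step 11. [r6c5∈{3}] r6c5 has the single candidate 3. So r6c5=3.
Step 12. [r5c3∈{2}] nothing but 2 survives at r5c3 ⇒ r5c3=2.
Step 13. [r4c6∈{3}] nothing but 3 survives at r4c6, so r4c6=3.
Step 14. [r4c3∈{1}] r4c3 is down to just 1 ⇒ r4c3=1.
Step 15. [r3c6∈{5}] r3c6's peers cover all but 5, so r3c6=5.
Step 16. [r6c2∈{6}] only 6 remains possible at r6c2, so r6c2=6.
Step 17. [r5c4∈{5}] r5c4 is down to just 5. So r5c4=5.
Step 18. [r1c5∈{4}] r1c5 is down to just 4 ⇒ r1c5=4.
Step 19. [r1c1∈{2}] r1c1 is down to just 2 ⇒ r1c1=2.
Step 20. [r2c5∈{5}] r2c5 is down to just 5, so r2c5=5.
Step 21. [r6c4∈{1}] r6c4 has the single candidate 1. So r6c4=1.
Step 22. [r3c2∈{2}] r3c2's peers cover all but 2, so r3c2=2.
Step 23. [r1c6∈{6}] r1c6's peers cover all but 6, so r1c6=6.

Answer: 2 1 5 3 4 6 / 6 4 3 2 5 1 / 3 2 6 4 1 5 / 4 5 1 6 2 3 / 1 3 2 5 6 4 / 5 6 4 1 3 2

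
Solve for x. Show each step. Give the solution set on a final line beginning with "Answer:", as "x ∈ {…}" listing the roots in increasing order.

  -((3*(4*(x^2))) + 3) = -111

Step 1. [-((3*(4*(x^2))) + 3) = -111] flip signs both sides, so neg: (3*(4*(x^2))) + 3 = 111.
Step 2. [(3*(4*(x^2))) + 3 = 111] 3 comes off first (subtract 3), so sub: 3*(4*(x^2)) = 108.
Step 3. [3*(4*(x^2)) = 108] leading coefficient 3: divide by 3 ⇒ div: 4*(x^2) = 36.
Step 4. [4*(x^2) = 36] leading coefficient 4: divide by 4, so div: x^2 = 9.
Step 5. [x^2 = 9] LHS squared, RHS 9 ≥ 0: apply √ (±) ⇒ sqrt: x = 3 or -3.

Answer: x ∈ {-3, 3}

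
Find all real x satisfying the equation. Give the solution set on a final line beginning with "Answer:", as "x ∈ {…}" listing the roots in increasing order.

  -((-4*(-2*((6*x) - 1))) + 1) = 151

Step 1. [-((-4*(-2*((6*x) - 1))) + 1) = 151] leading − — multiply by −1, so neg: (-4*(-2*((6*x) - 1))) + 1 = -151.
Step 2. [(-4*(-2*((6*x) - 1))) + 1 = -151] the outer +1 inverts by subtracting 1. So sub: -4*(-2*((6*x) - 1)) = -152.
Step 3. [-4*(-2*((6*x) - 1)) = -152] divide by the outer -4, so div: -2*((6*x) - 1) = 38.
Step 4. [-2*((6*x) - 1) = 38] LHS = -2·(…); ÷-2 both sides, so div: (6*x) - 1 = -19.
Step 5. [(6*x) - 1 = -19] the outer -1 inverts by adding 1, so sub: 6*x = -18.
Step 6. [6*x = -18] LHS = 6·(…); ÷6 both sides, so div: x = -3.

Answer: x ∈ {-3}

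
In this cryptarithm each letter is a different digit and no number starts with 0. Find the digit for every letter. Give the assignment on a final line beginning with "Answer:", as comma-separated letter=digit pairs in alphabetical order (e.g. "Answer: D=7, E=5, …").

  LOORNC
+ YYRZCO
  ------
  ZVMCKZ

Step 1. [col 1: C + O ≡ Z (mod 10)] several values work for O in column 1 (C + O ≡ Z (mod 10), carry-in 0); try O=2. So O=2.
Step 2. [col 1: C + O ≡ Z (mod 10)] column 1 (C + O ≡ Z (mod 10), carry-in 0) doesn't pin C yet; pick C=4 and continue. So C=4.
Step 3. [col 1: C + O ≡ Z (mod 10)] column 1 reads C+O+carry(0)=Z with C=4, O=2; with digits 2,4 already taken and all letters distinct, the only value for Z is 6. So Z=6.
Step 4. [col 2: N + C ≡ K (mod 10)] column 2 (N + C ≡ K (mod 10), carry-in 0) doesn't pin N yet; pick N=9 and continue ⇒ N=9.
Step 5. [col 2: N + C ≡ K (mod 10)] column 2: given N=9, C=4, carry-in 0, and digits 2,4,6,9 already taken and all letters distinct, N+C≡K (mod 10) forces K=3. So K=3.
Step 6. [col 3: R + Z ≡ C (mod 10)] in column 3 we have R+Z≡C with carry-in 1; given Z=6, C=4 and digits 2,3,4,6,9 already taken and all letters distinct, that pins R to 7 ⇒ R=7.
Step 7. [col 4: O + R ≡ M (mod 10)] in column 4 we have O+R≡M with carry-in 1; given O=2, R=7 and digits 2,3,4,6,7,9 already taken and all letters distinct, that pins M to 0. So M=0.
Step 8. [col 5: O + Y ≡ V (mod 10)] column 5 (O + Y ≡ V (mod 10), carry-in 1) doesn't pin Y yet; pick Y=5 and continue. So Y=5.
Step 9. [col 5: O + Y ≡ V (mod 10)] column 5: given O=2, Y=5, carry-in 1, and digits 0,2,3,4,5,6,7,9 already taken and all letters distinct, O+Y≡V (mod 10) forces V=8, so V=8.
Step 10. [col 6: L + Y ≡ Z (mod 10)] from column 6 (Y=5, Z=6, carry-in 0, digits 0,2,3,4,5,6,7,8,9 already taken and all letters distinct): L must equal 1. So L=1.

Answer: C=4, K=3, L=1, M=0, N=9, O=2, R=7, V=8, Y=5, Z=6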